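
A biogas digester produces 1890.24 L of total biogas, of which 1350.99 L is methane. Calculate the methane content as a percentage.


CH4% = V_CH4 / V_total * 100
= 1350.99 / 1890.24 * 100
= 71.4719%

71.4719%


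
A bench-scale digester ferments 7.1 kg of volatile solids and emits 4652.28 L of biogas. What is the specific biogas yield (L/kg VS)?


Y = V / VS
= 4652.28 / 7.1
= 655.2507 L/kg VS

655.2507 L/kg VS


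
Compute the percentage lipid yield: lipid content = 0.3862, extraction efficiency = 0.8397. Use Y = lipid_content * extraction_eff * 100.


Y = lipid_content * extraction_eff * 100
= 0.3862 * 0.8397 * 100
= 32.4292%

32.4292%


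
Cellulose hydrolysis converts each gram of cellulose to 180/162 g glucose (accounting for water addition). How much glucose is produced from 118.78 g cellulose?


glucose = cellulose * 180/162
= 118.78 * 180/162
= 131.9778 g

131.9778 g


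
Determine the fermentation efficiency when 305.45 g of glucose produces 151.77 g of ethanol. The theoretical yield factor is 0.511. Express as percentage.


Fermentation efficiency = (actual / (0.511 * glucose)) * 100
= (151.77 / (0.511 * 305.45)) * 100
= 97.2355%

97.2355%


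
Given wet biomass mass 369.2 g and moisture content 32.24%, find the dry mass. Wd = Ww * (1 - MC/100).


Wd = Ww * (1 - MC/100)
= 369.2 * (1 - 32.24/100)
= 250.1699 g

250.1699 g


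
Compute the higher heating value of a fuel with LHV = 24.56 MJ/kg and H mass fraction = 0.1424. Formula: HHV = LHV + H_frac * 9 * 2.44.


HHV = LHV + H_frac * 9 * 2.44
= 24.56 + 0.1424 * 9 * 2.44
= 27.6871 MJ/kg

27.6871 MJ/kg


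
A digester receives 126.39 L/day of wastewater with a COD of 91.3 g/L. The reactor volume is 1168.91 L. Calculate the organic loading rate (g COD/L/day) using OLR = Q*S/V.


OLR = Q * S / V
= 126.39 * 91.3 / 1168.91
= 9.8719 g/L/day

9.8719 g/L/day


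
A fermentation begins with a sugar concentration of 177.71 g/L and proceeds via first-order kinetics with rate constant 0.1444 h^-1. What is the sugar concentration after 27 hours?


S = S0 * exp(-k * t)
S = 177.71 * exp(-0.1444 * 27)
S = 3.6015 g/L

3.6015 g/L


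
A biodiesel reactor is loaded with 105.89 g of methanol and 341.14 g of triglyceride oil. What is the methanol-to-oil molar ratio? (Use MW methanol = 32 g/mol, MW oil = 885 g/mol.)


Molar ratio = n_MeOH / n_oil = (MeOH/32) / (oil/885) = (MeOH * 885) / (32 * oil)
= (105.89 * 885) / (32 * 341.14)
= 8.5845

8.5845


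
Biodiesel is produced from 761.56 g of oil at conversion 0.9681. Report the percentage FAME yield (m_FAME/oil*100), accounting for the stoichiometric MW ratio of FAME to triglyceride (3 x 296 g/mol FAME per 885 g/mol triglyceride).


m_FAME = oil * conv * (3 * 296 / 885) = oil * conv * (888/885)
= 761.56 * 0.9681 * 888 / 885
= 739.7654 g
Y = m_FAME / oil * 100 = conv * (888/885) * 100
= 0.9681 * 888 / 885 * 100
= 97.14%

97.14%


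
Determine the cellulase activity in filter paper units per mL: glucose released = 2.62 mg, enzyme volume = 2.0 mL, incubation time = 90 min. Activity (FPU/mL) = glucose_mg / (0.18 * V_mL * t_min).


Activity = glucose_mg / (0.18 mg/umol * V_mL * t_min)
= 2.62 / (0.18 * 2.0 * 90)
= 0.0809 FPU/mL

0.0809 FPU/mL


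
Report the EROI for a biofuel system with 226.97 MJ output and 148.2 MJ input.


EROI = E_out / E_in
= 226.97 / 148.2
= 1.5315

1.5315


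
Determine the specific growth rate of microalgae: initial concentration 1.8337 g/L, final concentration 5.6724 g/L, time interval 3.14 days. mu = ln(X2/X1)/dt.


mu = ln(X2/X1) / dt
= ln(5.6724/1.8337) / 3.14
= 0.3596 per day

0.3596 per day


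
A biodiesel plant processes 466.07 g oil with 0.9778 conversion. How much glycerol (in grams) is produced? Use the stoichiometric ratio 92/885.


glycerol = oil * conv * (92/885)
= 466.07 * 0.9778 * 92 / 885
= 47.3746 g

47.3746 g


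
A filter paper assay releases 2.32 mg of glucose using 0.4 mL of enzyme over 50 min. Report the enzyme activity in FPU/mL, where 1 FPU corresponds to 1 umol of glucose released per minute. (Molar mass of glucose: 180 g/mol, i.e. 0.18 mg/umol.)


Activity = glucose_mg / (0.18 mg/umol * V_mL * t_min)
= 2.32 / (0.18 * 0.4 * 50)
= 0.6444 FPU/mL

0.6444 FPU/mL


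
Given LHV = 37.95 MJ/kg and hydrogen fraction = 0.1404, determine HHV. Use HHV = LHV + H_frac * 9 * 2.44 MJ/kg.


HHV = LHV + H_frac * 9 * 2.44
= 37.95 + 0.1404 * 9 * 2.44
= 41.0332 MJ/kg

41.0332 MJ/kg


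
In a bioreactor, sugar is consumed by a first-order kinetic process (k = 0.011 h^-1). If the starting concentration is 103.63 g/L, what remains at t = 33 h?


S = S0 * exp(-k * t)
S = 103.63 * exp(-0.011 * 33)
S = 72.0836 g/L

72.0836 g/L


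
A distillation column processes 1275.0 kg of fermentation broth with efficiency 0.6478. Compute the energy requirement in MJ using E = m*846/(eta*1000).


E = m * 846 / (eta * 1000)
= 1275.0 * 846 / (0.6478 * 1000)
= 1665.0973 MJ

1665.0973 MJ


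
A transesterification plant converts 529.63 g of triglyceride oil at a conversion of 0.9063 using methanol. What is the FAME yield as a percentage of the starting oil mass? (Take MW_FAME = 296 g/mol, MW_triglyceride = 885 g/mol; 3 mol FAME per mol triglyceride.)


m_FAME = oil * conv * (3 * 296 / 885) = oil * conv * (888/885)
= 529.63 * 0.9063 * 888 / 885
= 481.6308 g
Y = m_FAME / oil * 100 = conv * (888/885) * 100
= 0.9063 * 888 / 885 * 100
= 90.94%

90.94%


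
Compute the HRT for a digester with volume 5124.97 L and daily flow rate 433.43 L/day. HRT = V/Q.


HRT = V / Q
= 5124.97 / 433.43
= 11.8242 days

11.8242 days


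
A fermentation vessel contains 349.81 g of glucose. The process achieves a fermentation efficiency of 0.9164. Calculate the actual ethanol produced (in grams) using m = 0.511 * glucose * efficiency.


Actual ethanol: m = 0.511 * 349.81 * 0.9164
m = 163.8092 g

163.8092 g


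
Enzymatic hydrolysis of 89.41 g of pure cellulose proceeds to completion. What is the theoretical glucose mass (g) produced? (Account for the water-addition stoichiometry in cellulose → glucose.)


glucose = cellulose * 180/162
= 89.41 * 180/162
= 99.3444 g

99.3444 g


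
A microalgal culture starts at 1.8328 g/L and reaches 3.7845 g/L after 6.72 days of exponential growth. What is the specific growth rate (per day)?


mu = ln(X2/X1) / dt
= ln(3.7845/1.8328) / 6.72
= 0.1079 per day

0.1079 per day


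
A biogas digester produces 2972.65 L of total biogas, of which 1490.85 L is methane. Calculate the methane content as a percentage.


CH4% = V_CH4 / V_total * 100
= 1490.85 / 2972.65 * 100
= 50.1522%

50.1522%


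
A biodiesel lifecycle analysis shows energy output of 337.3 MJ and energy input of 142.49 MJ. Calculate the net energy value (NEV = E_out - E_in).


NEV = E_out - E_in
= 337.3 - 142.49
= 194.8100 MJ

194.8100 MJ


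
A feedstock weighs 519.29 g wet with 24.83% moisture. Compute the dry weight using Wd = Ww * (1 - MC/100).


Wd = Ww * (1 - MC/100)
= 519.29 * (1 - 24.83/100)
= 390.3503 g

390.3503 g


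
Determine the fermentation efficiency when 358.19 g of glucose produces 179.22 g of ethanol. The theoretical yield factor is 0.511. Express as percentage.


Fermentation efficiency = (actual / (0.511 * glucose)) * 100
= (179.22 / (0.511 * 358.19)) * 100
= 97.9157%

97.9157%


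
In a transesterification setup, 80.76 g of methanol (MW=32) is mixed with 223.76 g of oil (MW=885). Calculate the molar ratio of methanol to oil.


Molar ratio = n_MeOH / n_oil = (MeOH/32) / (oil/885) = (MeOH * 885) / (32 * oil)
= (80.76 * 885) / (32 * 223.76)
= 9.9818

9.9818


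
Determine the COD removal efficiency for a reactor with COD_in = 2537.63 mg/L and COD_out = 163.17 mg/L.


eta = (COD_in - COD_out) / COD_in * 100
= (2537.63 - 163.17) / 2537.63 * 100
= 93.5700%

93.5700%


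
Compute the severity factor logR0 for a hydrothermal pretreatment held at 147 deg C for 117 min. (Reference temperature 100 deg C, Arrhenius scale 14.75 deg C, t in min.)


logR0 = log10(t * exp((T - 100) / 14.75))
= log10(117 * exp((147 - 100) / 14.75))
= 3.4520

3.4520


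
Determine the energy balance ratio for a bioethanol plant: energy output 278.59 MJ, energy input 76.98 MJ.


EROI = E_out / E_in
= 278.59 / 76.98
= 3.6190

3.6190


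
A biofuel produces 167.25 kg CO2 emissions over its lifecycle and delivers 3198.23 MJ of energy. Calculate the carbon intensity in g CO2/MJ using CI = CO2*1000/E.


CI = CO2 * 1000 / E
= 167.25 * 1000 / 3198.23
= 52.2946 g CO2/MJ

52.2946 g CO2/MJ


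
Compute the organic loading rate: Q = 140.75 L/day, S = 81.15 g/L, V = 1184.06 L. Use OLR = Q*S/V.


OLR = Q * S / V
= 140.75 * 81.15 / 1184.06
= 9.6464 g/L/day

9.6464 g/L/day


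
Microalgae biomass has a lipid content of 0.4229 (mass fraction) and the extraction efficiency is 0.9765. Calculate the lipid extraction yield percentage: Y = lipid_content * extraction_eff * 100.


Y = lipid_content * extraction_eff * 100
= 0.4229 * 0.9765 * 100
= 41.2962%

41.2962%


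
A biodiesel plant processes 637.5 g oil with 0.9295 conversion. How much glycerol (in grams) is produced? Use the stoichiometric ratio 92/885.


glycerol = oil * conv * (92/885)
= 637.5 * 0.9295 * 92 / 885
= 61.5991 g

61.5991 g


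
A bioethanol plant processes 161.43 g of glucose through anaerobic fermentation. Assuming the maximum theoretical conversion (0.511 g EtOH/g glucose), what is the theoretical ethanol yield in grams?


Theoretical ethanol yield: m_EtOH = 0.511 * m_glucose
m_EtOH = 0.511 * 161.43 = 82.4907 g

82.4907 g


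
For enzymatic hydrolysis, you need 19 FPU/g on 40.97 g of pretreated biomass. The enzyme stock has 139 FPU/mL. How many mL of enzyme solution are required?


V = dosage * m_sub / activity
V = 19 * 40.97 / 139
V = 5.6002 mL

5.6002 mL


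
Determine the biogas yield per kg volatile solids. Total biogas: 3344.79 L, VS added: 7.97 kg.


Y = V / VS
= 3344.79 / 7.97
= 419.6725 L/kg VS

419.6725 L/kg VS


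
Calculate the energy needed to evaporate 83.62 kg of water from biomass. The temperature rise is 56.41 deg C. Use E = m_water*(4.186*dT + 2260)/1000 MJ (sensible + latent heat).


E = m_water * (4.186 * dT + 2260) / 1000
= 83.62 * (4.186 * 56.41 + 2260) / 1000
= 208.7266 MJ

208.7266 MJ


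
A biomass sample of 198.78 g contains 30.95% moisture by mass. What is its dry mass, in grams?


Wd = Ww * (1 - MC/100)
= 198.78 * (1 - 30.95/100)
= 137.2576 g

137.2576 g


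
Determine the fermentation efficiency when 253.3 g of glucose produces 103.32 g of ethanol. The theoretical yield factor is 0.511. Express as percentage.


Fermentation efficiency = (actual / (0.511 * glucose)) * 100
= (103.32 / (0.511 * 253.3)) * 100
= 79.8230%

79.8230%


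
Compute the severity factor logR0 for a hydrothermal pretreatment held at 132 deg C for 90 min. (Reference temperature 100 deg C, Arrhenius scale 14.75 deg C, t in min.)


logR0 = log10(t * exp((T - 100) / 14.75))
= log10(90 * exp((132 - 100) / 14.75))
= 2.8964

2.8964


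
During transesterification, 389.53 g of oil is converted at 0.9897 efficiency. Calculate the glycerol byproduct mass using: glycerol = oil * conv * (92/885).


glycerol = oil * conv * (92/885)
= 389.53 * 0.9897 * 92 / 885
= 40.0764 g

40.0764 g


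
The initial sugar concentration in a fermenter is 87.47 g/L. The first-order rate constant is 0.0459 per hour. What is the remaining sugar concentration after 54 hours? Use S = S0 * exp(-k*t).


S = S0 * exp(-k * t)
S = 87.47 * exp(-0.0459 * 54)
S = 7.3353 g/L

7.3353 g/L


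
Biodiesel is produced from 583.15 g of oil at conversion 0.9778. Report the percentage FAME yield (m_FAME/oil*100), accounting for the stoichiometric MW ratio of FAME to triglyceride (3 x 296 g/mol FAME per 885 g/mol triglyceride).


m_FAME = oil * conv * (3 * 296 / 885) = oil * conv * (888/885)
= 583.15 * 0.9778 * 888 / 885
= 572.1370 g
Y = m_FAME / oil * 100 = conv * (888/885) * 100
= 0.9778 * 888 / 885 * 100
= 98.11%

98.11%


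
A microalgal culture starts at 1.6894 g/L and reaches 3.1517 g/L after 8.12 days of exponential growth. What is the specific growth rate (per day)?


mu = ln(X2/X1) / dt
= ln(3.1517/1.6894) / 8.12
= 0.0768 per day

0.0768 per day


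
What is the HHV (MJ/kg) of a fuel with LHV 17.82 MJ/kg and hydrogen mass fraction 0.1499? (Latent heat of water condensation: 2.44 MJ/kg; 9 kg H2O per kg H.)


HHV = LHV + H_frac * 9 * 2.44
= 17.82 + 0.1499 * 9 * 2.44
= 21.1118 MJ/kg

21.1118 MJ/kg


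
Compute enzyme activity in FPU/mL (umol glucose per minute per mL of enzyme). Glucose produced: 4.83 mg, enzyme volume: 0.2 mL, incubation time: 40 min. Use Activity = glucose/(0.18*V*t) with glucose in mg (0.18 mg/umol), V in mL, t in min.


Activity = glucose_mg / (0.18 mg/umol * V_mL * t_min)
= 4.83 / (0.18 * 0.2 * 40)
= 3.3542 FPU/mL

3.3542 FPU/mL


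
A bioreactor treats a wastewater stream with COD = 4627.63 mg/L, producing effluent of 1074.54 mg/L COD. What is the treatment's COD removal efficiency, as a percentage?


eta = (COD_in - COD_out) / COD_in * 100
= (4627.63 - 1074.54) / 4627.63 * 100
= 76.7799%

76.7799%


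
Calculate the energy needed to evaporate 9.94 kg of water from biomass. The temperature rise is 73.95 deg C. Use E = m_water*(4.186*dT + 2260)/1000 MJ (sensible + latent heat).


E = m_water * (4.186 * dT + 2260) / 1000
= 9.94 * (4.186 * 73.95 + 2260) / 1000
= 25.5414 MJ

25.5414 MJ


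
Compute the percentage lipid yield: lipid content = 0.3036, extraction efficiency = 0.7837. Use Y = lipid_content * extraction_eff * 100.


Y = lipid_content * extraction_eff * 100
= 0.3036 * 0.7837 * 100
= 23.7931%

23.7931%


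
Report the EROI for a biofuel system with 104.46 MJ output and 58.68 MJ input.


EROI = E_out / E_in
= 104.46 / 58.68
= 1.7802

1.7802


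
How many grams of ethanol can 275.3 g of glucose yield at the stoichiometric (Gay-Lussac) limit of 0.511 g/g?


Theoretical ethanol yield: m_EtOH = 0.511 * m_glucose
m_EtOH = 0.511 * 275.3 = 140.6783 g

140.6783 g


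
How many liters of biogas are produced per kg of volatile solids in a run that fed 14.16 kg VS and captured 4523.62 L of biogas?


Y = V / VS
= 4523.62 / 14.16
= 319.4647 L/kg VS

319.4647 L/kg VS


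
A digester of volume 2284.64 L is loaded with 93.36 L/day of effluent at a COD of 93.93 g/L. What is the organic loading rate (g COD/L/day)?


OLR = Q * S / V
= 93.36 * 93.93 / 2284.64
= 3.8384 g/L/day

3.8384 g/L/day


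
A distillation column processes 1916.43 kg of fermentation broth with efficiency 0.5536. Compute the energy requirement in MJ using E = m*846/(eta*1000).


E = m * 846 / (eta * 1000)
= 1916.43 * 846 / (0.5536 * 1000)
= 2928.6484 MJ

2928.6484 MJ


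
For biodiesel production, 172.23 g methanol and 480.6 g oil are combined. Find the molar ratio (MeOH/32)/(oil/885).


Molar ratio = n_MeOH / n_oil = (MeOH/32) / (oil/885) = (MeOH * 885) / (32 * oil)
= (172.23 * 885) / (32 * 480.6)
= 9.9110

9.9110


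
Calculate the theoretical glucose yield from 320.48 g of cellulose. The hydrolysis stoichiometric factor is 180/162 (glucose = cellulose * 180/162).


glucose = cellulose * 180/162
= 320.48 * 180/162
= 356.0889 g

356.0889 g


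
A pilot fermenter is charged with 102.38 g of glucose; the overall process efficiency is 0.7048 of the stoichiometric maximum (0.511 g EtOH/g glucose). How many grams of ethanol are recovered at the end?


Actual ethanol: m = 0.511 * 102.38 * 0.7048
m = 36.8724 g

36.8724 g


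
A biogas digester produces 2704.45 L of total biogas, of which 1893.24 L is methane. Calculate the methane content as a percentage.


CH4% = V_CH4 / V_total * 100
= 1893.24 / 2704.45 * 100
= 70.0046%

70.0046%


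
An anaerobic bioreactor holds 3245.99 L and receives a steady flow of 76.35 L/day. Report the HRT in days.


HRT = V / Q
= 3245.99 / 76.35
= 42.5146 days

42.5146 days


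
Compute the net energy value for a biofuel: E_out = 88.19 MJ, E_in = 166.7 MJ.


NEV = E_out - E_in
= 88.19 - 166.7
= -78.5100 MJ

-78.5100 MJ


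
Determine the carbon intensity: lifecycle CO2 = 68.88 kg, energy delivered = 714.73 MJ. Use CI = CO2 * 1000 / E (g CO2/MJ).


CI = CO2 * 1000 / E
= 68.88 * 1000 / 714.73
= 96.3721 g CO2/MJ

96.3721 g CO2/MJ


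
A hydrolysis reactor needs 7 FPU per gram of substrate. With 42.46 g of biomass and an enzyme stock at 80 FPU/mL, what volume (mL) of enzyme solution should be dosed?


V = dosage * m_sub / activity
V = 7 * 42.46 / 80
V = 3.7153 mL

3.7153 mL


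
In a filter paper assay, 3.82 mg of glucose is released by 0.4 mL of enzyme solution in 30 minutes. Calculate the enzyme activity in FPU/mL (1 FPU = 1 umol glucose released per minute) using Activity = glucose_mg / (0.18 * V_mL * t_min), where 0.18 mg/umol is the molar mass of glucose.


Activity = glucose_mg / (0.18 mg/umol * V_mL * t_min)
= 3.82 / (0.18 * 0.4 * 30)
= 1.7685 FPU/mL

1.7685 FPU/mL


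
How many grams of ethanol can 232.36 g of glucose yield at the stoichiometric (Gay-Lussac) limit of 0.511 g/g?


Theoretical ethanol yield: m_EtOH = 0.511 * m_glucose
m_EtOH = 0.511 * 232.36 = 118.7360 g

118.7360 g


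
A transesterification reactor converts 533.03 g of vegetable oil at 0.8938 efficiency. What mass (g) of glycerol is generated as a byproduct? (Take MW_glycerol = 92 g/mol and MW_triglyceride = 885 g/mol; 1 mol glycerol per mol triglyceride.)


glycerol = oil * conv * (92/885)
= 533.03 * 0.8938 * 92 / 885
= 49.5264 g

49.5264 g


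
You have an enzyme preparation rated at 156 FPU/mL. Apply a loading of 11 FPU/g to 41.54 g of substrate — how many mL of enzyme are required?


V = dosage * m_sub / activity
V = 11 * 41.54 / 156
V = 2.9291 mL

2.9291 mL


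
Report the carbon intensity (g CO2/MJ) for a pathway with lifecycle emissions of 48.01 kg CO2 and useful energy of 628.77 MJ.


CI = CO2 * 1000 / E
= 48.01 * 1000 / 628.77
= 76.3554 g CO2/MJ

76.3554 g CO2/MJ


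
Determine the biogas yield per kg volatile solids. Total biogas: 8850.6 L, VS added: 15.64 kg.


Y = V / VS
= 8850.6 / 15.64
= 565.8951 L/kg VS

565.8951 L/kg VS


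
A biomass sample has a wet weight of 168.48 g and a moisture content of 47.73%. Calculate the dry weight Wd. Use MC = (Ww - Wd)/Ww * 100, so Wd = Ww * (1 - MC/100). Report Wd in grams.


Wd = Ww * (1 - MC/100)
= 168.48 * (1 - 47.73/100)
= 88.0645 g

88.0645 g


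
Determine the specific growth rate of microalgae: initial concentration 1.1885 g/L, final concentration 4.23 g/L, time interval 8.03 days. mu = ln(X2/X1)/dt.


mu = ln(X2/X1) / dt
= ln(4.23/1.1885) / 8.03
= 0.1581 per day

0.1581 per day


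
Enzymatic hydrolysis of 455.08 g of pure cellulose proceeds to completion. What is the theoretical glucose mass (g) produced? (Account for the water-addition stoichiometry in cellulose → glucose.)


glucose = cellulose * 180/162
= 455.08 * 180/162
= 505.6444 g

505.6444 g


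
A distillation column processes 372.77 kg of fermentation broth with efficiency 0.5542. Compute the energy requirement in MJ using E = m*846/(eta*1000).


E = m * 846 / (eta * 1000)
= 372.77 * 846 / (0.5542 * 1000)
= 569.0426 MJ

569.0426 MJ


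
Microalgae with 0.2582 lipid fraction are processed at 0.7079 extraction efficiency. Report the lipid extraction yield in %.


Y = lipid_content * extraction_eff * 100
= 0.2582 * 0.7079 * 100
= 18.2780%

18.2780%


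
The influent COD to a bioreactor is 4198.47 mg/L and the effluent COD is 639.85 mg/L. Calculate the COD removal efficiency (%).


eta = (COD_in - COD_out) / COD_in * 100
= (4198.47 - 639.85) / 4198.47 * 100
= 84.7599%

84.7599%


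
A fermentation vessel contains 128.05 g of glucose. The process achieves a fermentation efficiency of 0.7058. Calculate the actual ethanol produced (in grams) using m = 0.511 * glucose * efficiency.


Actual ethanol: m = 0.511 * 128.05 * 0.7058
m = 46.1830 g

46.1830 g


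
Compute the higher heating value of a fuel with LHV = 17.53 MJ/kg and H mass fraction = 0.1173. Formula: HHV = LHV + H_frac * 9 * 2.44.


HHV = LHV + H_frac * 9 * 2.44
= 17.53 + 0.1173 * 9 * 2.44
= 20.1059 MJ/kg

20.1059 MJ/kg


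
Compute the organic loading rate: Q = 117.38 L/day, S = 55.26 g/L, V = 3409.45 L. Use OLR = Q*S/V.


OLR = Q * S / V
= 117.38 * 55.26 / 3409.45
= 1.9025 g/L/day

1.9025 g/L/day


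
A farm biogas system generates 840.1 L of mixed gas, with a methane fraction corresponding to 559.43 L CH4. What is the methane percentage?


CH4% = V_CH4 / V_total * 100
= 559.43 / 840.1 * 100
= 66.5909%

66.5909%


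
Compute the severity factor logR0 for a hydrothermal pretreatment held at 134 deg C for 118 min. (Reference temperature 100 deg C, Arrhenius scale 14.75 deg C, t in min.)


logR0 = log10(t * exp((T - 100) / 14.75))
= log10(118 * exp((134 - 100) / 14.75))
= 3.0730

3.0730


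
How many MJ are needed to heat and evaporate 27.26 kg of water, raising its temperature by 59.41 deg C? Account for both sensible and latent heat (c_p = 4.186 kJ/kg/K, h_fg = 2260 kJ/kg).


E = m_water * (4.186 * dT + 2260) / 1000
= 27.26 * (4.186 * 59.41 + 2260) / 1000
= 68.3869 MJ

68.3869 MJ


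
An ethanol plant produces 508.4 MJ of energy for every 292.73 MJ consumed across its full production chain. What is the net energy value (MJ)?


NEV = E_out - E_in
= 508.4 - 292.73
= 215.6700 MJ

215.6700 MJ


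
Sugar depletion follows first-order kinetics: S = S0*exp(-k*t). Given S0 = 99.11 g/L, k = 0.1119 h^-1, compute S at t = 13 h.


S = S0 * exp(-k * t)
S = 99.11 * exp(-0.1119 * 13)
S = 23.1393 g/L

23.1393 g/L


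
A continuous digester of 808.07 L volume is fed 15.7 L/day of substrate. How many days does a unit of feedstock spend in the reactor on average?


HRT = V / Q
= 808.07 / 15.7
= 51.4694 days

51.4694 days


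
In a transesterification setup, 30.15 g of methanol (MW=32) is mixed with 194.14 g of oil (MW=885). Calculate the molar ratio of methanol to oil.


Molar ratio = n_MeOH / n_oil = (MeOH/32) / (oil/885) = (MeOH * 885) / (32 * oil)
= (30.15 * 885) / (32 * 194.14)
= 4.2950

4.2950


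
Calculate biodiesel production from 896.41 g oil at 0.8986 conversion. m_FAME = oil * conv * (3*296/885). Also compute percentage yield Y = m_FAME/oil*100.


m_FAME = oil * conv * (3 * 296 / 885) = oil * conv * (888/885)
= 896.41 * 0.8986 * 888 / 885
= 808.2446 g
Y = m_FAME / oil * 100 = conv * (888/885) * 100
= 0.8986 * 888 / 885 * 100
= 90.16%

808.2446 g FAME; Y = 90.16%


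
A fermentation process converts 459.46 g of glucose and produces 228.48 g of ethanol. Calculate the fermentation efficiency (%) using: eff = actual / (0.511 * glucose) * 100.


Fermentation efficiency = (actual / (0.511 * glucose)) * 100
= (228.48 / (0.511 * 459.46)) * 100
= 97.3150%

97.3150%


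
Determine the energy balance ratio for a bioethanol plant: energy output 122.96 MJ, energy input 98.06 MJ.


EROI = E_out / E_in
= 122.96 / 98.06
= 1.2539

1.2539


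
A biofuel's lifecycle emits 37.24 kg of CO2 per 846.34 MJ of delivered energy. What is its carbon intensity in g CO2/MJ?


CI = CO2 * 1000 / E
= 37.24 * 1000 / 846.34
= 44.0012 g CO2/MJ

44.0012 g CO2/MJ


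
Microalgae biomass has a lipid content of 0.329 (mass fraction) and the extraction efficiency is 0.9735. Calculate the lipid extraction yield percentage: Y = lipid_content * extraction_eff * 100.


Y = lipid_content * extraction_eff * 100
= 0.329 * 0.9735 * 100
= 32.0282%

32.0282%


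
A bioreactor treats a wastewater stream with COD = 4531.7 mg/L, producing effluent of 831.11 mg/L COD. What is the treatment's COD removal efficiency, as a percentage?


eta = (COD_in - COD_out) / COD_in * 100
= (4531.7 - 831.11) / 4531.7 * 100
= 81.6601%

81.6601%


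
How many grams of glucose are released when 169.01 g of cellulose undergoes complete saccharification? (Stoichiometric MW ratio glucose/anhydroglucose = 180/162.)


glucose = cellulose * 180/162
= 169.01 * 180/162
= 187.7889 g

187.7889 g


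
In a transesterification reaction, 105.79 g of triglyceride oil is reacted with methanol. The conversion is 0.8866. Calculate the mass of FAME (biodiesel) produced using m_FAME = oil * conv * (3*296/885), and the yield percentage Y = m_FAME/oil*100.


m_FAME = oil * conv * (3 * 296 / 885) = oil * conv * (888/885)
= 105.79 * 0.8866 * 888 / 885
= 94.1114 g
Y = m_FAME / oil * 100 = conv * (888/885) * 100
= 0.8866 * 888 / 885 * 100
= 88.96%

94.1114 g FAME; Y = 88.96%


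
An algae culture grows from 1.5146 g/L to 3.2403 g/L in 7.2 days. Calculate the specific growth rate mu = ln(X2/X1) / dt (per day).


mu = ln(X2/X1) / dt
= ln(3.2403/1.5146) / 7.2
= 0.1056 per day

0.1056 per day


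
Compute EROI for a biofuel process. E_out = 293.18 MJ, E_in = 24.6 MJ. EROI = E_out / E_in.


EROI = E_out / E_in
= 293.18 / 24.6
= 11.9179

11.9179


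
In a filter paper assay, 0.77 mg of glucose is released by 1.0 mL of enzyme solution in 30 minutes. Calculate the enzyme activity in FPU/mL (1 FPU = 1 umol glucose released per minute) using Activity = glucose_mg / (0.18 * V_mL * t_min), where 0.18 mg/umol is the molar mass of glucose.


Activity = glucose_mg / (0.18 mg/umol * V_mL * t_min)
= 0.77 / (0.18 * 1.0 * 30)
= 0.1426 FPU/mL

0.1426 FPU/mL


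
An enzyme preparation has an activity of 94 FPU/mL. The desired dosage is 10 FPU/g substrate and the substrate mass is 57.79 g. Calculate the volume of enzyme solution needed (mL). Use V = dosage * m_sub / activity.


V = dosage * m_sub / activity
V = 10 * 57.79 / 94
V = 6.1479 mL

6.1479 mL


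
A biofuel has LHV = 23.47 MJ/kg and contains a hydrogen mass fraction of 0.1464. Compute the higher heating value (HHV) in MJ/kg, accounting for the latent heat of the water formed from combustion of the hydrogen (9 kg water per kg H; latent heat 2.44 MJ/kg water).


HHV = LHV + H_frac * 9 * 2.44
= 23.47 + 0.1464 * 9 * 2.44
= 26.6849 MJ/kg

26.6849 MJ/kg


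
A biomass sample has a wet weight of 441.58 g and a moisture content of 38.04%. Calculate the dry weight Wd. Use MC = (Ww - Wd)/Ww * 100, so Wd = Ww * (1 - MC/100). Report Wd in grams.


Wd = Ww * (1 - MC/100)
= 441.58 * (1 - 38.04/100)
= 273.6030 g

273.6030 g


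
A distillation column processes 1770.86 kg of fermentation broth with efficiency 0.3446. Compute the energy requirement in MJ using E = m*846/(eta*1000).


E = m * 846 / (eta * 1000)
= 1770.86 * 846 / (0.3446 * 1000)
= 4347.4973 MJ

4347.4973 MJ


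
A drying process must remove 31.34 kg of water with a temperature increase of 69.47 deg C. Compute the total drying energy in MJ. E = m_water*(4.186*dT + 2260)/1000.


E = m_water * (4.186 * dT + 2260) / 1000
= 31.34 * (4.186 * 69.47 + 2260) / 1000
= 79.9421 MJ

79.9421 MJ


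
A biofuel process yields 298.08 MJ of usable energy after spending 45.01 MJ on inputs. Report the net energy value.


NEV = E_out - E_in
= 298.08 - 45.01
= 253.0700 MJ

253.0700 MJ


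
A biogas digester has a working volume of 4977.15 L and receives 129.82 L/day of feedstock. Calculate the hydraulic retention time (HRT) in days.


HRT = V / Q
= 4977.15 / 129.82
= 38.3389 days

38.3389 days


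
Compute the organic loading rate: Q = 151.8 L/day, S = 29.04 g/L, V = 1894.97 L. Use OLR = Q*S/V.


OLR = Q * S / V
= 151.8 * 29.04 / 1894.97
= 2.3263 g/L/day

2.3263 g/L/day


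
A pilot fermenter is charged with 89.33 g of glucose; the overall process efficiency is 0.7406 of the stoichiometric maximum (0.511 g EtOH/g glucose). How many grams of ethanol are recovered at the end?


Actual ethanol: m = 0.511 * 89.33 * 0.7406
m = 33.8066 g

33.8066 g


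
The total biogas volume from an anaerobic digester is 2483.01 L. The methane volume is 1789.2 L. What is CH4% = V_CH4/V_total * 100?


CH4% = V_CH4 / V_total * 100
= 1789.2 / 2483.01 * 100
= 72.0577%

72.0577%


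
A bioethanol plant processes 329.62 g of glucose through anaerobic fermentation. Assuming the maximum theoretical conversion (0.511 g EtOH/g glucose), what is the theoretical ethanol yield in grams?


Theoretical ethanol yield: m_EtOH = 0.511 * m_glucose
m_EtOH = 0.511 * 329.62 = 168.4358 g

168.4358 g


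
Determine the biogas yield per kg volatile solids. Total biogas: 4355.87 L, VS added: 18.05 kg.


Y = V / VS
= 4355.87 / 18.05
= 241.3224 L/kg VS

241.3224 L/kg VS


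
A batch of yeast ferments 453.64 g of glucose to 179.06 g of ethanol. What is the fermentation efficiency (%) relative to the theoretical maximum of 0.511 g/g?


Fermentation efficiency = (actual / (0.511 * glucose)) * 100
= (179.06 / (0.511 * 453.64)) * 100
= 77.2443%

77.2443%


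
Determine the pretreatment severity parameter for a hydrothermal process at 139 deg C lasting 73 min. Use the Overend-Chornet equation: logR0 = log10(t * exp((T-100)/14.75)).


logR0 = log10(t * exp((T - 100) / 14.75))
= log10(73 * exp((139 - 100) / 14.75))
= 3.0116

3.0116


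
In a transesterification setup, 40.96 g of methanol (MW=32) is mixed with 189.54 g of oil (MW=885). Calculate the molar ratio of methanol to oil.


Molar ratio = n_MeOH / n_oil = (MeOH/32) / (oil/885) = (MeOH * 885) / (32 * oil)
= (40.96 * 885) / (32 * 189.54)
= 5.9766

5.9766


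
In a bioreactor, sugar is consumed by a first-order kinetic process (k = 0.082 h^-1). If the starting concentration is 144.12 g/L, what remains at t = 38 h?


S = S0 * exp(-k * t)
S = 144.12 * exp(-0.082 * 38)
S = 6.3894 g/L

6.3894 g/L


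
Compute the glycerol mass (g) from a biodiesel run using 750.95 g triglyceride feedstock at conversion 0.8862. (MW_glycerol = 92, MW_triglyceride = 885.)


glycerol = oil * conv * (92/885)
= 750.95 * 0.8862 * 92 / 885
= 69.1811 g

69.1811 g


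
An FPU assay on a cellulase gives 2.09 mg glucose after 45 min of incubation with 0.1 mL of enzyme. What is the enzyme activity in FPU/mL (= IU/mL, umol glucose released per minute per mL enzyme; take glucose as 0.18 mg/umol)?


Activity = glucose_mg / (0.18 mg/umol * V_mL * t_min)
= 2.09 / (0.18 * 0.1 * 45)
= 2.5802 FPU/mL

2.5802 FPU/mL


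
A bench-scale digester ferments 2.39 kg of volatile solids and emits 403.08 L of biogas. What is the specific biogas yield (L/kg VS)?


Y = V / VS
= 403.08 / 2.39
= 168.6527 L/kg VS

168.6527 L/kg VS


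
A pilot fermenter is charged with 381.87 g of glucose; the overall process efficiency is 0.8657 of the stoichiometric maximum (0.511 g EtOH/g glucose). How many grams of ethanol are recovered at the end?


Actual ethanol: m = 0.511 * 381.87 * 0.8657
m = 168.9289 g

168.9289 g


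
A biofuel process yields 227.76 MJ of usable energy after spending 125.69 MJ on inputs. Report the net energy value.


NEV = E_out - E_in
= 227.76 - 125.69
= 102.0700 MJ

102.0700 MJ


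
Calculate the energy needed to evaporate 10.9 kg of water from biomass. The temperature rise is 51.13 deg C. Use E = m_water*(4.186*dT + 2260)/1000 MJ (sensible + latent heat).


E = m_water * (4.186 * dT + 2260) / 1000
= 10.9 * (4.186 * 51.13 + 2260) / 1000
= 26.9669 MJ

26.9669 MJ


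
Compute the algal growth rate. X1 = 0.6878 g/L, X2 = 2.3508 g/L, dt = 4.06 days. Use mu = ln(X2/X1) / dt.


mu = ln(X2/X1) / dt
= ln(2.3508/0.6878) / 4.06
= 0.3027 per day

0.3027 per day


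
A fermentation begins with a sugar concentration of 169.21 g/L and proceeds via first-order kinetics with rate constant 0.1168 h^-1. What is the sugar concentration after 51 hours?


S = S0 * exp(-k * t)
S = 169.21 * exp(-0.1168 * 51)
S = 0.4379 g/L

0.4379 g/L


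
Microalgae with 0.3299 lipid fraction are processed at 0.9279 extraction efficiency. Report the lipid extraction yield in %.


Y = lipid_content * extraction_eff * 100
= 0.3299 * 0.9279 * 100
= 30.6114%

30.6114%


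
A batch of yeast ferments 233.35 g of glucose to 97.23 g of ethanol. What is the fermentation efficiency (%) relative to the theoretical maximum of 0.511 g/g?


Fermentation efficiency = (actual / (0.511 * glucose)) * 100
= (97.23 / (0.511 * 233.35)) * 100
= 81.5402%

81.5402%


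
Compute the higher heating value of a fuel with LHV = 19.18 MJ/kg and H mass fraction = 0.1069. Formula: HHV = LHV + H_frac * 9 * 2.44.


HHV = LHV + H_frac * 9 * 2.44
= 19.18 + 0.1069 * 9 * 2.44
= 21.5275 MJ/kg

21.5275 MJ/kg


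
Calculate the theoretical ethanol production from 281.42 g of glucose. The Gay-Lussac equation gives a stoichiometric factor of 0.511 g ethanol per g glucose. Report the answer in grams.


Theoretical ethanol yield: m_EtOH = 0.511 * m_glucose
m_EtOH = 0.511 * 281.42 = 143.8056 g

143.8056 g


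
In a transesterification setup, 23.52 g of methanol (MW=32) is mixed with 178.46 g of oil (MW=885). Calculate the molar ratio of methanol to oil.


Molar ratio = n_MeOH / n_oil = (MeOH/32) / (oil/885) = (MeOH * 885) / (32 * oil)
= (23.52 * 885) / (32 * 178.46)
= 3.6449

3.6449


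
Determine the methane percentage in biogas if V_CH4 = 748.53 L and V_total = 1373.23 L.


CH4% = V_CH4 / V_total * 100
= 748.53 / 1373.23 * 100
= 54.5087%

54.5087%


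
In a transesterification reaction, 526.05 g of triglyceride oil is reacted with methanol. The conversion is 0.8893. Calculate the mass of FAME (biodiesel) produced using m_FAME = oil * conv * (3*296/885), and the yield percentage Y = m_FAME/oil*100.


m_FAME = oil * conv * (3 * 296 / 885) = oil * conv * (888/885)
= 526.05 * 0.8893 * 888 / 885
= 469.4021 g
Y = m_FAME / oil * 100 = conv * (888/885) * 100
= 0.8893 * 888 / 885 * 100
= 89.23%

469.4021 g FAME; Y = 89.23%


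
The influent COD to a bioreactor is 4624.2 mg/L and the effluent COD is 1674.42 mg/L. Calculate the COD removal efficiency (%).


eta = (COD_in - COD_out) / COD_in * 100
= (4624.2 - 1674.42) / 4624.2 * 100
= 63.7901%

63.7901%


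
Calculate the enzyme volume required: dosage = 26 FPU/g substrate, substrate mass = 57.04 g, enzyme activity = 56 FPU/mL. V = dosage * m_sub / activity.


V = dosage * m_sub / activity
V = 26 * 57.04 / 56
V = 26.4829 mL

26.4829 mL


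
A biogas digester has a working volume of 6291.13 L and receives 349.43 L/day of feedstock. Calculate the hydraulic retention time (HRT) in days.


HRT = V / Q
= 6291.13 / 349.43
= 18.0040 days

18.0040 days


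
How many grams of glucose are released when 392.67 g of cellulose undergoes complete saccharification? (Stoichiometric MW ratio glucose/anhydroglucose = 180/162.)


glucose = cellulose * 180/162
= 392.67 * 180/162
= 436.3000 g

436.3000 g


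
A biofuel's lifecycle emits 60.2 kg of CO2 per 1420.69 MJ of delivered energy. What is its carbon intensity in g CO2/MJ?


CI = CO2 * 1000 / E
= 60.2 * 1000 / 1420.69
= 42.3738 g CO2/MJ

42.3738 g CO2/MJ


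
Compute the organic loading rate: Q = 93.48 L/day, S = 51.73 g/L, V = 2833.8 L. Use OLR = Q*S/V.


OLR = Q * S / V
= 93.48 * 51.73 / 2833.8
= 1.7064 g/L/day

1.7064 g/L/day


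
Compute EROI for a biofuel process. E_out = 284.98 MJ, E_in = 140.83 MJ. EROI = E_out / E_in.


EROI = E_out / E_in
= 284.98 / 140.83
= 2.0236

2.0236


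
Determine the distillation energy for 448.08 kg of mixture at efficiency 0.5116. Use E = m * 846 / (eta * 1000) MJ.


E = m * 846 / (eta * 1000)
= 448.08 * 846 / (0.5116 * 1000)
= 740.9611 MJ

740.9611 MJ


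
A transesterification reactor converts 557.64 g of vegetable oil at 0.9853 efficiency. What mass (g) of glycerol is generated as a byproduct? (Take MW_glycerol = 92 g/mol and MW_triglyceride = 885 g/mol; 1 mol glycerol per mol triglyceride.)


glycerol = oil * conv * (92/885)
= 557.64 * 0.9853 * 92 / 885
= 57.1172 g

57.1172 g


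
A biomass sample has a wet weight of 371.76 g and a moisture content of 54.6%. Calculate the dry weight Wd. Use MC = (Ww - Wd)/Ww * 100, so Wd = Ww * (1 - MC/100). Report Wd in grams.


Wd = Ww * (1 - MC/100)
= 371.76 * (1 - 54.6/100)
= 168.7790 g

168.7790 g


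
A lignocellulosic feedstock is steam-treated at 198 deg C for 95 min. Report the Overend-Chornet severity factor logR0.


logR0 = log10(t * exp((T - 100) / 14.75))
= log10(95 * exp((198 - 100) / 14.75))
= 4.8632

4.8632


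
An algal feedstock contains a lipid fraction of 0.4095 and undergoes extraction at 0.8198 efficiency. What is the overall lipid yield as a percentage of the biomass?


Y = lipid_content * extraction_eff * 100
= 0.4095 * 0.8198 * 100
= 33.5708%

33.5708%


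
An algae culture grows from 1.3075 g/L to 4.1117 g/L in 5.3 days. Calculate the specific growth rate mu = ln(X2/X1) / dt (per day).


mu = ln(X2/X1) / dt
= ln(4.1117/1.3075) / 5.3
= 0.2162 per day

0.2162 per day


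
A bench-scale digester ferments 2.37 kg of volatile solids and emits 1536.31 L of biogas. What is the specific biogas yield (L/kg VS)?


Y = V / VS
= 1536.31 / 2.37
= 648.2321 L/kg VS

648.2321 L/kg VS


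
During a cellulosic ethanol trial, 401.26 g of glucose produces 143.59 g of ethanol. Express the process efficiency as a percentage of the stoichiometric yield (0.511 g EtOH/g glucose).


Fermentation efficiency = (actual / (0.511 * glucose)) * 100
= (143.59 / (0.511 * 401.26)) * 100
= 70.0289%

70.0289%


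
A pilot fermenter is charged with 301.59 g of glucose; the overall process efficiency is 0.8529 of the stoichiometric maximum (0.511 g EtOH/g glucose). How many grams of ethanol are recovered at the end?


Actual ethanol: m = 0.511 * 301.59 * 0.8529
m = 131.4425 g

131.4425 g


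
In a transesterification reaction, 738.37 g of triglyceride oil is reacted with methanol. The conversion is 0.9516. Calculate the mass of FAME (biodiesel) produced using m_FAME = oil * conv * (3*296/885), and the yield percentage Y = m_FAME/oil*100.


m_FAME = oil * conv * (3 * 296 / 885) = oil * conv * (888/885)
= 738.37 * 0.9516 * 888 / 885
= 705.0147 g
Y = m_FAME / oil * 100 = conv * (888/885) * 100
= 0.9516 * 888 / 885 * 100
= 95.48%

705.0147 g FAME; Y = 95.48%


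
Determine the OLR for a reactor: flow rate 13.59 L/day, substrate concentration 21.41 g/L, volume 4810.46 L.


OLR = Q * S / V
= 13.59 * 21.41 / 4810.46
= 0.0605 g/L/day

0.0605 g/L/day


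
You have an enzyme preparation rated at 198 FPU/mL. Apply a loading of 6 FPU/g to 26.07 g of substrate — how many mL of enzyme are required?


V = dosage * m_sub / activity
V = 6 * 26.07 / 198
V = 0.7900 mL

0.7900 mL


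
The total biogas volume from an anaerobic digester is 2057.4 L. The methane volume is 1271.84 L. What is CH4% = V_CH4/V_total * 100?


CH4% = V_CH4 / V_total * 100
= 1271.84 / 2057.4 * 100
= 61.8178%

61.8178%


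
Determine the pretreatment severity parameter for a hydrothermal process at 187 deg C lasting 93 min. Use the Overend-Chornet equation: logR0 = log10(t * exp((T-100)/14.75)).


logR0 = log10(t * exp((T - 100) / 14.75))
= log10(93 * exp((187 - 100) / 14.75))
= 4.5301

4.5301


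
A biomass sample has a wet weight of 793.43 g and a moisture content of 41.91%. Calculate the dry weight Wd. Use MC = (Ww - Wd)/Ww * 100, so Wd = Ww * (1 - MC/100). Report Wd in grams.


Wd = Ww * (1 - MC/100)
= 793.43 * (1 - 41.91/100)
= 460.9035 g

460.9035 g


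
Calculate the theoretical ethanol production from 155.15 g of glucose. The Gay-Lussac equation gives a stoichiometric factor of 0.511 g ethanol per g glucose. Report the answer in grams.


Theoretical ethanol yield: m_EtOH = 0.511 * m_glucose
m_EtOH = 0.511 * 155.15 = 79.2816 g

79.2816 g


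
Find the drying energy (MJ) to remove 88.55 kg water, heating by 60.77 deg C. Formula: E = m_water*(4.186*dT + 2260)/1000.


E = m_water * (4.186 * dT + 2260) / 1000
= 88.55 * (4.186 * 60.77 + 2260) / 1000
= 222.6486 MJ

222.6486 MJ


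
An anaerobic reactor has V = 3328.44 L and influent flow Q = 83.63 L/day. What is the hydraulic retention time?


HRT = V / Q
= 3328.44 / 83.63
= 39.7996 days

39.7996 days
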